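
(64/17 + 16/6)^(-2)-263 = -28291991/107584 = -262.98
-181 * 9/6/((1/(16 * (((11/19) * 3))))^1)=-143352/19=-7544.84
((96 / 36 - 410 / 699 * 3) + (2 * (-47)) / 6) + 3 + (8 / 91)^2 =-22675028 / 1929473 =-11.75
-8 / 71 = -0.11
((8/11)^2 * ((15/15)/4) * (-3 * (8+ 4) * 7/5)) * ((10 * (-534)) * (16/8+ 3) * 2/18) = 2392320/121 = 19771.24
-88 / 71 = -1.24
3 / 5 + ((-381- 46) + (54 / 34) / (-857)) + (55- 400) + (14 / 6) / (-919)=-154923971291 / 200833665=-771.40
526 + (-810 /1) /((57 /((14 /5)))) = 9238 /19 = 486.21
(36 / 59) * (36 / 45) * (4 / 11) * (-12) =-2.13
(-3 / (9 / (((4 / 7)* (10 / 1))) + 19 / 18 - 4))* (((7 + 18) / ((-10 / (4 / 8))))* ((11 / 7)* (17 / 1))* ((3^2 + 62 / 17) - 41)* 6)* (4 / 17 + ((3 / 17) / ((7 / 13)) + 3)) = 18209188800 / 410669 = 44340.31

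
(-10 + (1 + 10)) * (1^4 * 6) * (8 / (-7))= -48 / 7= -6.86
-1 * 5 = -5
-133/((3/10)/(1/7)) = -63.33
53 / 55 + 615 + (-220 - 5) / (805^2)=878151143 / 1425655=615.96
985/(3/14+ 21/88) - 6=605086/279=2168.77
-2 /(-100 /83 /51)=4233 /50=84.66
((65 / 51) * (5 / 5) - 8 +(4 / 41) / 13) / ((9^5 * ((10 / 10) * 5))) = -36523 / 1605128967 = -0.00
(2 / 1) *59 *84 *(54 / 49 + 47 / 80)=1172271 / 70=16746.73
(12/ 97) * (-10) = -120/ 97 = -1.24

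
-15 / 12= -5 / 4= -1.25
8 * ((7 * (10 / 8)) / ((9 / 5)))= 350 / 9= 38.89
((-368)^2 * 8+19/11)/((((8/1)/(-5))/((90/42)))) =-893799825/616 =-1450973.74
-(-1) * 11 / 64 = 11 / 64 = 0.17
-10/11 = -0.91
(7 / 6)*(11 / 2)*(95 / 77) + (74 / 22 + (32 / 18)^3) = 542051 / 32076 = 16.90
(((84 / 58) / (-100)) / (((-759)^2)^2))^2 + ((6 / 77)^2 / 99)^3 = 0.00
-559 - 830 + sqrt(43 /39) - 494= -1883 + sqrt(1677) /39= -1881.95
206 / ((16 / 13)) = 1339 / 8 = 167.38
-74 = -74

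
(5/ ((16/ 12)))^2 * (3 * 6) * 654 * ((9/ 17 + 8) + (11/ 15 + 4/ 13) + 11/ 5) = 1722493755/ 884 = 1948522.35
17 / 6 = 2.83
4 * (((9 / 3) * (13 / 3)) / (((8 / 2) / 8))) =104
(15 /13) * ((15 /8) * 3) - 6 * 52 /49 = 627 /5096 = 0.12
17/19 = 0.89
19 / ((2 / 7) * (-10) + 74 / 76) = -5054 / 501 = -10.09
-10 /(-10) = 1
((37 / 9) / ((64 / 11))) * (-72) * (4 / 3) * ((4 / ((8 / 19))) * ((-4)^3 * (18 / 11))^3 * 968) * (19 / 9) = 1512629600256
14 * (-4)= -56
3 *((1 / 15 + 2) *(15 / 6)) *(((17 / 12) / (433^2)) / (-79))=-527 / 355479144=-0.00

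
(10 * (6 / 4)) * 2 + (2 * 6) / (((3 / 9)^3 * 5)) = 474 / 5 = 94.80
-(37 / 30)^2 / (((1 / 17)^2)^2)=-114340249 / 900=-127044.72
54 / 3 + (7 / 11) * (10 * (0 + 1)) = 268 / 11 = 24.36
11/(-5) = -11/5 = -2.20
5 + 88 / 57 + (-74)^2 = 312505 / 57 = 5482.54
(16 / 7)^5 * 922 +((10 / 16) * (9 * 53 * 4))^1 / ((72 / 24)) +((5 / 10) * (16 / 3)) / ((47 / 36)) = 91509205267 / 1579858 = 57922.42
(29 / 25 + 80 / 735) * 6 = 9326 / 1225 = 7.61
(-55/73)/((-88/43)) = 215/584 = 0.37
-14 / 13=-1.08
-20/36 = -5/9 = -0.56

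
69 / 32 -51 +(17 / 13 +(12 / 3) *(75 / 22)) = -155125 / 4576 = -33.90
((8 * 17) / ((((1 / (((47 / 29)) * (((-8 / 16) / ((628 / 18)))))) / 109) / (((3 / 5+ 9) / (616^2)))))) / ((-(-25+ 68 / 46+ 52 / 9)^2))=100757580993 / 3641840802406730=0.00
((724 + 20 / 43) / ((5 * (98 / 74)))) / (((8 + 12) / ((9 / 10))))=1296702 / 263375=4.92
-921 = -921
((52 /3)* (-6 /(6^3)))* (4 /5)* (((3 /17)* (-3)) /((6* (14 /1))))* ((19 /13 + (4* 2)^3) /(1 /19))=8455 /357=23.68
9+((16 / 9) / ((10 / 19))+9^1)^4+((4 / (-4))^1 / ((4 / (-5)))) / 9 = 385167668629 / 16402500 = 23482.25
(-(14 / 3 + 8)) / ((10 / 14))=-266 / 15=-17.73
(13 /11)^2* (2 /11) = 338 /1331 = 0.25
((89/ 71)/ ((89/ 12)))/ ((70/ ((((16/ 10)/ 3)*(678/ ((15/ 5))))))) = 3616/ 12425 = 0.29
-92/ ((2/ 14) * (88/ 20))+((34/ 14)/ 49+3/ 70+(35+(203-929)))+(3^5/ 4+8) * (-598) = -41949.77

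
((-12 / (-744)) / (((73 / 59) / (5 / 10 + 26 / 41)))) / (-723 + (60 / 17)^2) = -17051 / 819471428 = -0.00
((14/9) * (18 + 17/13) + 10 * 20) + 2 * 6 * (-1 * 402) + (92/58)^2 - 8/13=-451845434/98397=-4592.07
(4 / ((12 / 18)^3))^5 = 14348907 / 32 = 448403.34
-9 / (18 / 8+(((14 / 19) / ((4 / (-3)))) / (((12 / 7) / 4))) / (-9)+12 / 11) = -67716 / 26215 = -2.58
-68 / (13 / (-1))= 68 / 13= 5.23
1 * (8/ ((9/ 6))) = 16/ 3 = 5.33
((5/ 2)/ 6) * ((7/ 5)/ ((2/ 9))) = 21/ 8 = 2.62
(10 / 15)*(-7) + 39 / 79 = -989 / 237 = -4.17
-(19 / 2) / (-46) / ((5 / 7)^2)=931 / 2300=0.40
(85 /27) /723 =85 /19521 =0.00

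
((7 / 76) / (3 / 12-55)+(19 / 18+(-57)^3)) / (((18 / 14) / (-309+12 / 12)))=4984135292906 / 112347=44363759.54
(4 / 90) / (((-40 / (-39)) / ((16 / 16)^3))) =13 / 300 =0.04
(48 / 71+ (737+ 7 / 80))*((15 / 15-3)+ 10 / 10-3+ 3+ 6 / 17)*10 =-4773.76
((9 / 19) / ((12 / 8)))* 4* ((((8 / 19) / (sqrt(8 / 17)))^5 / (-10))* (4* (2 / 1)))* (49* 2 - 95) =-10653696* sqrt(34) / 235229405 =-0.26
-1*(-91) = 91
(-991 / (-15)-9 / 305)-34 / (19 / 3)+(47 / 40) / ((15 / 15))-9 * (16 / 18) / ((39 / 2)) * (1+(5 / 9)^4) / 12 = 2199540791693 / 35587651320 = 61.81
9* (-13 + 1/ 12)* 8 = -930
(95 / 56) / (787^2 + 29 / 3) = 285 / 104055616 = 0.00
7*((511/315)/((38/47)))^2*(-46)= -1895253521/1462050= -1296.30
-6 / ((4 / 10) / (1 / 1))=-15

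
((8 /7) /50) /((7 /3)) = 12 /1225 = 0.01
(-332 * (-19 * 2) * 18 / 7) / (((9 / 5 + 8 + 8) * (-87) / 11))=-230.44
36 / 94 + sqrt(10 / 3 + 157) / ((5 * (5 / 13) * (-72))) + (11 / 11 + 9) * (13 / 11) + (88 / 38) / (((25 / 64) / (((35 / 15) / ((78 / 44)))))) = 574771388 / 28732275-13 * sqrt(1443) / 5400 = 19.91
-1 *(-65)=65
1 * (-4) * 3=-12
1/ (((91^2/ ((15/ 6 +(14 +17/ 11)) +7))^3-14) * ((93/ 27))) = 501852453/ 62482251022129358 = 0.00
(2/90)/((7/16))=16/315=0.05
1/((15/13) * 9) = 13/135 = 0.10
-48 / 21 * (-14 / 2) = 16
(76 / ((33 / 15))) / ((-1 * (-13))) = 380 / 143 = 2.66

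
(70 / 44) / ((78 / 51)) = 595 / 572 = 1.04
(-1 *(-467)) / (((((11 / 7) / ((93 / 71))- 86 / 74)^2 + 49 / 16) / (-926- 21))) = -4105369651306896 / 28442070337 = -144341.45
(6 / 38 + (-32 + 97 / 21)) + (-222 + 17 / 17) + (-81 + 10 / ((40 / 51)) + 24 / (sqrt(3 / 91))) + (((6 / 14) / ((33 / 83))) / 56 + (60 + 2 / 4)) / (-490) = -38129041523 / 120434160 + 8 * sqrt(273) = -184.41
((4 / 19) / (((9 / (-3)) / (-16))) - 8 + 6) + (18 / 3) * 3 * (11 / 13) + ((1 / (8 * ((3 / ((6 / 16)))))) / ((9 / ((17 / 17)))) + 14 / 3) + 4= 3275383 / 142272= 23.02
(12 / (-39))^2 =16 / 169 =0.09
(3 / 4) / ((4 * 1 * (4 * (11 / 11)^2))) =3 / 64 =0.05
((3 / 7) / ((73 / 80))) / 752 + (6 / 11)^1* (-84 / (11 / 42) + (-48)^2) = 3143731047 / 2906057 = 1081.79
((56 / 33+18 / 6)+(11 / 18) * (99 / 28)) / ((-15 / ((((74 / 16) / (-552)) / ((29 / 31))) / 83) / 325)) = 1416545 / 88349184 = 0.02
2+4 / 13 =30 / 13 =2.31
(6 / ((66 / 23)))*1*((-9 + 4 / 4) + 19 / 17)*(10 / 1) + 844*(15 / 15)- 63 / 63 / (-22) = 261853 / 374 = 700.14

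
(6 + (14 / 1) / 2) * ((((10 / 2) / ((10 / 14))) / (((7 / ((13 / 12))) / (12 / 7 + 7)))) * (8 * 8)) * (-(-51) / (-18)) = -1402024 / 63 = -22254.35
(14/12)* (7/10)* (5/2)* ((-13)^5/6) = -18193357/144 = -126342.76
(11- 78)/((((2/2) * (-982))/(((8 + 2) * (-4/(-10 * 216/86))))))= 0.11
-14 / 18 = -7 / 9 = -0.78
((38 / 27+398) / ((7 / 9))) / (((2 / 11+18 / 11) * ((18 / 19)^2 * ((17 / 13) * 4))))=17396951 / 289170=60.16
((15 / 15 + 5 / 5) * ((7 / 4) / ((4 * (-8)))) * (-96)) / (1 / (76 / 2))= 399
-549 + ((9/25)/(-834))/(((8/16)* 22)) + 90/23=-958453719/1758350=-545.09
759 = 759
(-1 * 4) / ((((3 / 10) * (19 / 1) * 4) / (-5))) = 0.88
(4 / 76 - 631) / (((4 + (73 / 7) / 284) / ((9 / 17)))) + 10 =-72.75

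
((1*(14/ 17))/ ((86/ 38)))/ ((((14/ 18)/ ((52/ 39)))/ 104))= 47424/ 731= 64.88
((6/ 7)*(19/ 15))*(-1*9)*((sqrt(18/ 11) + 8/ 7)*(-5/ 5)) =2736/ 245 + 1026*sqrt(22)/ 385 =23.67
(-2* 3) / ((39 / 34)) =-68 / 13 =-5.23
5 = 5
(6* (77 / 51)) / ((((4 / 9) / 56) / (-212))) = -4113648 / 17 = -241979.29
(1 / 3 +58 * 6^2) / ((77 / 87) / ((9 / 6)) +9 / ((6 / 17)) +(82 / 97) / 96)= 80.02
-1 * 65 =-65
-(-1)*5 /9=5 /9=0.56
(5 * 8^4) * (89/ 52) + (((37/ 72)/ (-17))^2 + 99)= 684617009989/ 19476288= 35151.31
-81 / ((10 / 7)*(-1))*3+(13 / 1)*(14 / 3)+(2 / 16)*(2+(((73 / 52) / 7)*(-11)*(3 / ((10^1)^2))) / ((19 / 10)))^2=26546167454803 / 114794534400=231.25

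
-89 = -89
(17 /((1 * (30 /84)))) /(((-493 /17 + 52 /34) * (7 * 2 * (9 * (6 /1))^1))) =-289 /126090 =-0.00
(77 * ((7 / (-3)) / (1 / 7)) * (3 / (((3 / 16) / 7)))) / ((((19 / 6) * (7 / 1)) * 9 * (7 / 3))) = -17248 / 57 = -302.60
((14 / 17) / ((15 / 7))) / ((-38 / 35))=-343 / 969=-0.35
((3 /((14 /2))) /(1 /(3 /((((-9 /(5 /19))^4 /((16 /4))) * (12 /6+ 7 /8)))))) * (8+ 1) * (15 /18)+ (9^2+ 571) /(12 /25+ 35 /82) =718.99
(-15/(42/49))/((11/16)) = -280/11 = -25.45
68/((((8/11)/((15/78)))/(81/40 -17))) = -112013/416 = -269.26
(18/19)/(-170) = -0.01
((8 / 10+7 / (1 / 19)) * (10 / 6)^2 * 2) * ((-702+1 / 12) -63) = -10234585 / 18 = -568588.06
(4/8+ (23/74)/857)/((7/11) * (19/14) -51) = -349052/34975027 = -0.01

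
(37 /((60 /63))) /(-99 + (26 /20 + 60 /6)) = -777 /1754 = -0.44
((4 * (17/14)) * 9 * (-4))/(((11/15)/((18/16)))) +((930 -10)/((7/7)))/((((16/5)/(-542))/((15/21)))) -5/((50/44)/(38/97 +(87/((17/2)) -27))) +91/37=-374153221559/3355715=-111497.32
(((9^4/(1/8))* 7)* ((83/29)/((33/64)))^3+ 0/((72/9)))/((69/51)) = 34675075955294208/746620457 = 46442708.11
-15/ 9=-5/ 3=-1.67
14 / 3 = 4.67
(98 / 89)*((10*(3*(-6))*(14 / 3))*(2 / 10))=-16464 / 89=-184.99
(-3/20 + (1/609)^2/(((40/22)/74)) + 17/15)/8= 7294807/59340960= 0.12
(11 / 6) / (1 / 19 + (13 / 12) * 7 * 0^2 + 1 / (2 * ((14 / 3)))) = 2926 / 255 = 11.47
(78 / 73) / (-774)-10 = -10.00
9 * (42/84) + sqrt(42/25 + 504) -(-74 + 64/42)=7 * sqrt(258)/5 + 3233/42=99.46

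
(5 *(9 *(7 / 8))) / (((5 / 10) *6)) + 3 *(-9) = -111 / 8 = -13.88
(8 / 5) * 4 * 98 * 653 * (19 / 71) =38908352 / 355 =109600.99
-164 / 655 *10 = -2.50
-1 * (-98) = 98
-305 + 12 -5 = -298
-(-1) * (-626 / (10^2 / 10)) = -313 / 5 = -62.60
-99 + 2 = -97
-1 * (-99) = 99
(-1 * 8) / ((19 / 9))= -72 / 19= -3.79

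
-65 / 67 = -0.97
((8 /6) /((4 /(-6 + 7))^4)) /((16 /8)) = 0.00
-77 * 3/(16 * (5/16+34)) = -77/183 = -0.42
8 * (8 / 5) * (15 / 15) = 12.80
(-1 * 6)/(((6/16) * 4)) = -4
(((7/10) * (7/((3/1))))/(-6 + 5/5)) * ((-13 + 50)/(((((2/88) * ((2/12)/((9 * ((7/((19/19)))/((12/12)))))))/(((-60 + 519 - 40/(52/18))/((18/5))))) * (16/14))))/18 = -628344101/520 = -1208354.04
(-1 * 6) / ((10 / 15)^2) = -27 / 2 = -13.50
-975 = -975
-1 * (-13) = 13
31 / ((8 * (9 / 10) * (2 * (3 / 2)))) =155 / 108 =1.44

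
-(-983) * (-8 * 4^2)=-125824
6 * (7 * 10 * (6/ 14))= 180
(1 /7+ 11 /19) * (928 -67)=11808 /19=621.47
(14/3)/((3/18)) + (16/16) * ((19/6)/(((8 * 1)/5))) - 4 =1247/48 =25.98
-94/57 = -1.65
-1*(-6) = 6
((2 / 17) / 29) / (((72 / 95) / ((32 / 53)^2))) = 24320 / 12463533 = 0.00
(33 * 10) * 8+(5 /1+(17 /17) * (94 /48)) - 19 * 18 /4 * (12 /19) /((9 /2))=63239 /24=2634.96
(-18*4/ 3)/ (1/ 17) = -408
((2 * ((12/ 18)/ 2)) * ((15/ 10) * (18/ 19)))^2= 324/ 361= 0.90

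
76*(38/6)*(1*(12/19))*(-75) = -22800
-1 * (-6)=6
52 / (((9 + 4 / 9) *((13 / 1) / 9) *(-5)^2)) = 324 / 2125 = 0.15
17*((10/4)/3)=85/6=14.17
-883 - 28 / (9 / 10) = -8227 / 9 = -914.11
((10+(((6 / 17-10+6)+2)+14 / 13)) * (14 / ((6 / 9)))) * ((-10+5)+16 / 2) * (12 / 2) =787752 / 221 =3564.49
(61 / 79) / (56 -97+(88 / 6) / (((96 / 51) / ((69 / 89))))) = -43432 / 1966389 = -0.02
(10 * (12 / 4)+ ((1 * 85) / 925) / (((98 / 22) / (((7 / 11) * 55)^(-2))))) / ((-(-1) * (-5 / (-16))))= 5330222992 / 55523125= 96.00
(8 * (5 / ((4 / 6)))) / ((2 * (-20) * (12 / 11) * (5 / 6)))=-33 / 20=-1.65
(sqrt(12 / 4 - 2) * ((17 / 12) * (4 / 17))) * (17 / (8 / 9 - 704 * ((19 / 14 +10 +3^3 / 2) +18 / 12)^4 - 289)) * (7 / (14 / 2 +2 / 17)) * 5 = -72858345 / 888354668823589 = -0.00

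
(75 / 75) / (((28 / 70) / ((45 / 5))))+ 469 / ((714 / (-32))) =151 / 102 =1.48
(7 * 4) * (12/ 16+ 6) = 189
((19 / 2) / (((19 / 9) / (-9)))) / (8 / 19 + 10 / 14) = -35.67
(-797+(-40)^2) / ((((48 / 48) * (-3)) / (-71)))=57013 / 3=19004.33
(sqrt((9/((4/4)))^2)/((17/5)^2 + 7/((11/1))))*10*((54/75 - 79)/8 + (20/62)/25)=-232485/3224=-72.11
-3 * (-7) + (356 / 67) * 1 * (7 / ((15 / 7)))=38549 / 1005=38.36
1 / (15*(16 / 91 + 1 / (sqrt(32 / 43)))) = -46592 / 5218365 + 33124*sqrt(86) / 5218365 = 0.05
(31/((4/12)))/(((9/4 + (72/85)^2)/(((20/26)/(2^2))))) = 2239750/371631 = 6.03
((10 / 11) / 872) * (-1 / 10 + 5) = 49 / 9592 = 0.01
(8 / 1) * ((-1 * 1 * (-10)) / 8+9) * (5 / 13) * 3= 1230 / 13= 94.62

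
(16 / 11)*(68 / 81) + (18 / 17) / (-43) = 1.20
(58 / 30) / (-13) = -29 / 195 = -0.15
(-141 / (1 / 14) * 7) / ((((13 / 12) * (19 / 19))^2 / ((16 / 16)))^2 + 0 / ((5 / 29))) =-286530048 / 28561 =-10032.21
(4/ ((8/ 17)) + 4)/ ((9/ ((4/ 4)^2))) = 25/ 18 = 1.39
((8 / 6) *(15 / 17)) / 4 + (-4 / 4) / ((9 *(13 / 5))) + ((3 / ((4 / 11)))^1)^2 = 2174021 / 31824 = 68.31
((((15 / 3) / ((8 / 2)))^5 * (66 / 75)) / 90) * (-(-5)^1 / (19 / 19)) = 1375 / 9216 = 0.15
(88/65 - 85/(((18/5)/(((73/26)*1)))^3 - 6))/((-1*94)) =-285319703209/1156375654980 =-0.25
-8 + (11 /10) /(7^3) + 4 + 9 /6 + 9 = 11153 /1715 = 6.50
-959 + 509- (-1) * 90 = -360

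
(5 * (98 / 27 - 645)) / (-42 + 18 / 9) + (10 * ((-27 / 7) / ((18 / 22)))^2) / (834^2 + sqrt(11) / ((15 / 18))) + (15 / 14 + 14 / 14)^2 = 300341347309836883 / 3555916396033176 - 9075 * sqrt(11) / 16462575907561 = 84.46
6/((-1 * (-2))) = 3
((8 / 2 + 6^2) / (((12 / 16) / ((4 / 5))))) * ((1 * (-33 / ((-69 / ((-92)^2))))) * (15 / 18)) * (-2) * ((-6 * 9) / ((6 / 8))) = 20725760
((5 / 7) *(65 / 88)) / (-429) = -25 / 20328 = -0.00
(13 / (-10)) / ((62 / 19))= -247 / 620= -0.40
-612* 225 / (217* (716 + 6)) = -68850 / 78337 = -0.88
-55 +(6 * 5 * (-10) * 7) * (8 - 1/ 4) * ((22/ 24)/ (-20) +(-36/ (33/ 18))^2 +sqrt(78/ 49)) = -12147884745/ 1936 - 2325 * sqrt(78) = -6295267.70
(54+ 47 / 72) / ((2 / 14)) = 27545 / 72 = 382.57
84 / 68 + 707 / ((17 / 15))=10626 / 17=625.06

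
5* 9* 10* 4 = 1800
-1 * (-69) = 69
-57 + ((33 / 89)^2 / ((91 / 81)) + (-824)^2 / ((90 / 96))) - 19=7829793511171 / 10812165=724165.19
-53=-53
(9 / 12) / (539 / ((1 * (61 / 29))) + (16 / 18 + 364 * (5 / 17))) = 27999 / 13596076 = 0.00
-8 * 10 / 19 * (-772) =61760 / 19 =3250.53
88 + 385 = 473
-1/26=-0.04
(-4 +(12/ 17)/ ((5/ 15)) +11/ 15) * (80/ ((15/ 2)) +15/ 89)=-847649/ 68085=-12.45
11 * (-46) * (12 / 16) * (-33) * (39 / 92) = 42471 / 8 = 5308.88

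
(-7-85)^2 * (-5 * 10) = -423200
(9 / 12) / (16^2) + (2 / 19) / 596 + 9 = 26099501 / 2898944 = 9.00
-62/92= -0.67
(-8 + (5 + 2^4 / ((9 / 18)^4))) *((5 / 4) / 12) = 1265 / 48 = 26.35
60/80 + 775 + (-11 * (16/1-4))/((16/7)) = 718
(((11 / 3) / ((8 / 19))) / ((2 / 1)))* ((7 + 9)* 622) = 129998 / 3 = 43332.67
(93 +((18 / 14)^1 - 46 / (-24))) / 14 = 8081 / 1176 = 6.87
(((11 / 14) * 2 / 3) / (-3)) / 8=-11 / 504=-0.02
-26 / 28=-0.93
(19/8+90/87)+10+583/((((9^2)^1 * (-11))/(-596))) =7580407/18792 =403.38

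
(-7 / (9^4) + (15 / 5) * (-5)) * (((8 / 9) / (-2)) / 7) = 393688 / 413343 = 0.95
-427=-427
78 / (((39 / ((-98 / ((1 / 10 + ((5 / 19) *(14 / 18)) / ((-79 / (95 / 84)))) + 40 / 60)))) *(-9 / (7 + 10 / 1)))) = 15793680 / 32581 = 484.75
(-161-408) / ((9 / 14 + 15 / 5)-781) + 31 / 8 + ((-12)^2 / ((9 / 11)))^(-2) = 4.61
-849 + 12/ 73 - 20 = -63425/ 73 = -868.84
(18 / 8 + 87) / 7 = 51 / 4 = 12.75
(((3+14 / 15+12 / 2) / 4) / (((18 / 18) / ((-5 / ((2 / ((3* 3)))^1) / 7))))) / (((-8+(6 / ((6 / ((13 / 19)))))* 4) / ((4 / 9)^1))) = 2831 / 4200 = 0.67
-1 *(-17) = 17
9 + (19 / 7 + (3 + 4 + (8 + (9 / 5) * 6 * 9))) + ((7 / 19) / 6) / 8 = 3955589 / 31920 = 123.92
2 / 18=1 / 9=0.11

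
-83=-83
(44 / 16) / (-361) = -11 / 1444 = -0.01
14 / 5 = 2.80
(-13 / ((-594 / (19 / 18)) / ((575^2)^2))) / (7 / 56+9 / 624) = 18112346545.76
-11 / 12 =-0.92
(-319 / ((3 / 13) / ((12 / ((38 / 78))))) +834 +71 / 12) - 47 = -7582399 / 228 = -33256.14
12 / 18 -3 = -7 / 3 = -2.33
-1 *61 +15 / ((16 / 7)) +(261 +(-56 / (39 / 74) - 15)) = 53231 / 624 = 85.31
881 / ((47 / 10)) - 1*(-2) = 8904 / 47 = 189.45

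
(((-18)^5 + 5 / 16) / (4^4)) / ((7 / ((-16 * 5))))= 151165415 / 1792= 84355.70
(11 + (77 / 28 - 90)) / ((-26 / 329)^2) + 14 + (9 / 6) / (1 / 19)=-32898585 / 2704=-12166.64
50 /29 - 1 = 0.72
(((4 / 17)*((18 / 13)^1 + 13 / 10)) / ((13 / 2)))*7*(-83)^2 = 67319308 / 14365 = 4686.34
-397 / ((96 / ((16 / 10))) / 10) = -397 / 6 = -66.17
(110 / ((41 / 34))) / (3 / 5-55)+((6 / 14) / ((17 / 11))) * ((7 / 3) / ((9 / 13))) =-18623 / 25092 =-0.74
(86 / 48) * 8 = 43 / 3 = 14.33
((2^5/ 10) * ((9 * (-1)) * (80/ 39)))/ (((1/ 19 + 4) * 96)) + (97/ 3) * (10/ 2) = 485029/ 3003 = 161.51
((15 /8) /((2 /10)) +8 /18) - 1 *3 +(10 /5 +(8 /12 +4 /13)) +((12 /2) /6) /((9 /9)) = 10103 /936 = 10.79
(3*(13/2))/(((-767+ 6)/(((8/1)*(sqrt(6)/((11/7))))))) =-1092*sqrt(6)/8371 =-0.32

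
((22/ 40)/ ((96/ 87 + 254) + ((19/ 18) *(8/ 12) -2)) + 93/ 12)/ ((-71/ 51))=-785703909/ 141099010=-5.57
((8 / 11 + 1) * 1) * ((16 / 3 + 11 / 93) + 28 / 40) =36233 / 3410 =10.63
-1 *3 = -3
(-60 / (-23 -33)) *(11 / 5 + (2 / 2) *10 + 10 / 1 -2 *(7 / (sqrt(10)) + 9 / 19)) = 6057 / 266 -3 *sqrt(10) / 2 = 18.03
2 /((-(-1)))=2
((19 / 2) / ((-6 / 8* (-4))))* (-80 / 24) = -95 / 9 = -10.56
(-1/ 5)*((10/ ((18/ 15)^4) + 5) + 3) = -8309/ 3240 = -2.56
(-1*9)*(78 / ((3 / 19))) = -4446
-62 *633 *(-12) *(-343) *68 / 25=-10984484448 / 25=-439379377.92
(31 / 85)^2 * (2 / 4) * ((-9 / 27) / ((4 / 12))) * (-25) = 961 / 578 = 1.66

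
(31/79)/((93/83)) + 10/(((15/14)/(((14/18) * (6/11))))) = 33707/7821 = 4.31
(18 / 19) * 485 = 8730 / 19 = 459.47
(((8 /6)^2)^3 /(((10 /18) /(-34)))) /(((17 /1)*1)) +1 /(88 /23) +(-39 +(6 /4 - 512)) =-20295761 /35640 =-569.47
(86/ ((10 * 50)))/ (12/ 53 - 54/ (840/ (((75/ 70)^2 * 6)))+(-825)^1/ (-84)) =3126788/ 174610375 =0.02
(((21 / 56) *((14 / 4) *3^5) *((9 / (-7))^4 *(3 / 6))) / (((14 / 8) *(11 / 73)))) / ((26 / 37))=12918799269 / 5493488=2351.66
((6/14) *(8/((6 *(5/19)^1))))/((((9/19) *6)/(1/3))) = 722/2835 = 0.25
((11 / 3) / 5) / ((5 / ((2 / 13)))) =22 / 975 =0.02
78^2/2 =3042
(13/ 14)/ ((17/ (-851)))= -11063/ 238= -46.48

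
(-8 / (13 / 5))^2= 1600 / 169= 9.47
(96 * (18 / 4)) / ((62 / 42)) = 9072 / 31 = 292.65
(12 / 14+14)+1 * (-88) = -512 / 7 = -73.14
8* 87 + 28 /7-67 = 633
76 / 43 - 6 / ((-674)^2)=17262359 / 9766934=1.77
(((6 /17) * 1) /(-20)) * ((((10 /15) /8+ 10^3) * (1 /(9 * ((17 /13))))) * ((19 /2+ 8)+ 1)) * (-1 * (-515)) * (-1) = 594565543 /41616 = 14286.95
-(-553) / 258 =553 / 258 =2.14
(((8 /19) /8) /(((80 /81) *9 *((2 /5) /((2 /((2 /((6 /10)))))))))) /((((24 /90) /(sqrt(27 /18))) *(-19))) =-0.00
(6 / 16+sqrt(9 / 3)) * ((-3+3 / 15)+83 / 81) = -719 * sqrt(3) / 405 -719 / 1080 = -3.74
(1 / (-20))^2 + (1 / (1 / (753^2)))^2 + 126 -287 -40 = 128599682352001 / 400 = 321499205880.00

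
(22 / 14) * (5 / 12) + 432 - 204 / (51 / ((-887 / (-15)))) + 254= 63017 / 140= 450.12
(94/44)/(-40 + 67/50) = -1175/21263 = -0.06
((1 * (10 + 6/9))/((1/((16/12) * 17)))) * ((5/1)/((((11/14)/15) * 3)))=761600/99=7692.93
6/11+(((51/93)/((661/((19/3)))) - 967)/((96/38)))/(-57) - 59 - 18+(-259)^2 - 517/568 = 231638011346795/3456749736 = 67010.35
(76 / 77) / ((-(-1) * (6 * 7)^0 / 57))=4332 / 77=56.26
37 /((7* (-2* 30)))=-37 /420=-0.09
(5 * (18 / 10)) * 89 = 801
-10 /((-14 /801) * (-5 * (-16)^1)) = 7.15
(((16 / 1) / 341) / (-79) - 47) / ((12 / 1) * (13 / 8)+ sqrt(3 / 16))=-131679496 / 54605353+ 5064596 * sqrt(3) / 163816059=-2.36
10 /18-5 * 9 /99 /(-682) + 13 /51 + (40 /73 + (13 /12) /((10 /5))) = 637049405 /335159352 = 1.90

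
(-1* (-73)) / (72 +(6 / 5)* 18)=365 / 468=0.78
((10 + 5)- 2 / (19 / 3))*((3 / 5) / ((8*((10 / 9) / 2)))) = 7533 / 3800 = 1.98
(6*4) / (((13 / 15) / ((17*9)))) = 55080 / 13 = 4236.92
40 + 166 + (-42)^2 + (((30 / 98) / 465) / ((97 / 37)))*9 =1970.00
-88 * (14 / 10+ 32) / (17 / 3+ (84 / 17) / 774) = -976616 / 1885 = -518.10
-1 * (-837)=837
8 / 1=8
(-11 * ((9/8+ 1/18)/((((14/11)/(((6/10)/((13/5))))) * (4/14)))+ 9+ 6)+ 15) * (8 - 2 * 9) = 987425/624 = 1582.41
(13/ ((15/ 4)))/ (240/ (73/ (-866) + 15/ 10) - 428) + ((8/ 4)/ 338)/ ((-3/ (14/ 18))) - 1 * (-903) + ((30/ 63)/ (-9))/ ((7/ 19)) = 3075392086603/ 3406347945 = 902.84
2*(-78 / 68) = -39 / 17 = -2.29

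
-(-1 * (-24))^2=-576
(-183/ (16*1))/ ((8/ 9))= -1647/ 128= -12.87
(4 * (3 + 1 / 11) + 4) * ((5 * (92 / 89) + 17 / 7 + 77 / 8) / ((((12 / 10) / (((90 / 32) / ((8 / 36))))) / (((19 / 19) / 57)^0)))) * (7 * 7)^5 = 105211462651666875 / 125312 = 839596069424.05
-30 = -30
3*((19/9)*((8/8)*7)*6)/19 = 14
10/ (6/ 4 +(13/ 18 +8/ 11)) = 495/ 146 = 3.39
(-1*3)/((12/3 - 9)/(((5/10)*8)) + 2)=-4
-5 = -5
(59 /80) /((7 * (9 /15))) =59 /336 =0.18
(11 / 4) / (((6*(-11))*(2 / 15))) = -5 / 16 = -0.31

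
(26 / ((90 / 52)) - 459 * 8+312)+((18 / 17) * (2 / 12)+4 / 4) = -2558008 / 765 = -3343.80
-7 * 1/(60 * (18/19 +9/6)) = -0.05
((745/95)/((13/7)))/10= 1043/2470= 0.42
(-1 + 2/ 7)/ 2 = -5/ 14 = -0.36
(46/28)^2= 529/196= 2.70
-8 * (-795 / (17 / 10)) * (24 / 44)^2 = 2289600 / 2057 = 1113.08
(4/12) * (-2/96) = -1/144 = -0.01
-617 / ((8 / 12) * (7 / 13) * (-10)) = 24063 / 140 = 171.88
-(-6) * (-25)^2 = 3750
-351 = -351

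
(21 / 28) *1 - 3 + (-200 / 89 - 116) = -120.50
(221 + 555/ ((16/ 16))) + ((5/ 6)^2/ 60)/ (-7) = 2346619/ 3024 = 776.00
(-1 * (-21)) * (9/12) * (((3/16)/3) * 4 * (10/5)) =63/8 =7.88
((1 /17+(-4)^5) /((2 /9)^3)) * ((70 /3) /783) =-5483205 /1972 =-2780.53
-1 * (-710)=710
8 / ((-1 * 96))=-1 / 12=-0.08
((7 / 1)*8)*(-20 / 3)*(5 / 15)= -1120 / 9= -124.44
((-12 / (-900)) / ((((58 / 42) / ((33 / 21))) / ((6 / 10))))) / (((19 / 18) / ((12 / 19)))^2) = 1539648 / 472413625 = 0.00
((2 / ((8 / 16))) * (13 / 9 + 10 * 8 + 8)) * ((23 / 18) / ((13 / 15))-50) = -6093850 / 351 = -17361.40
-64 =-64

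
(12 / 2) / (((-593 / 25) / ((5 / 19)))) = -750 / 11267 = -0.07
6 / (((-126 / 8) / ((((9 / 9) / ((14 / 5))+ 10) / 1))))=-580 / 147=-3.95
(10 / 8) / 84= 5 / 336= 0.01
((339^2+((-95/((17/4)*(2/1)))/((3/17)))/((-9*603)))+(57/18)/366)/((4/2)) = 456531108175/7945128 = 57460.51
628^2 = 394384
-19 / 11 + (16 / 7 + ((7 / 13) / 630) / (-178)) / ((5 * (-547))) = -75792269983 / 43858514700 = -1.73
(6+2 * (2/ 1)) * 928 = 9280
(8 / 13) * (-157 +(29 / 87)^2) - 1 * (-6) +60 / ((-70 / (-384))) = 238.60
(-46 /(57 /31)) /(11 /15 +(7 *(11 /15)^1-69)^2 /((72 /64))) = -962550 /139528343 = -0.01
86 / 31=2.77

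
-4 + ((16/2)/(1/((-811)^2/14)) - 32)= 2630632/7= 375804.57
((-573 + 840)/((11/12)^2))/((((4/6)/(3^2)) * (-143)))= -519048/17303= -30.00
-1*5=-5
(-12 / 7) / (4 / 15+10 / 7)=-90 / 89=-1.01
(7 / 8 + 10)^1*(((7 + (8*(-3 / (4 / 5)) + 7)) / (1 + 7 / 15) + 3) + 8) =87 / 88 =0.99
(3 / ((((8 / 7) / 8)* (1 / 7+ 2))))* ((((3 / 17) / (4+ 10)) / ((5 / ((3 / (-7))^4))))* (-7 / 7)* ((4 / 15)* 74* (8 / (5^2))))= -95904 / 18221875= -0.01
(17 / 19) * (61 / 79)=1037 / 1501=0.69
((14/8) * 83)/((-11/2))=-581/22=-26.41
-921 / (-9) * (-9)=-921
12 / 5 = 2.40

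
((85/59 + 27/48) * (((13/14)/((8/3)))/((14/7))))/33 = 24583/2326016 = 0.01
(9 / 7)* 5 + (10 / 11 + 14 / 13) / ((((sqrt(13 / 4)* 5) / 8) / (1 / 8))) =568* sqrt(13) / 9295 + 45 / 7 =6.65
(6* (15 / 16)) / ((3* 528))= 5 / 1408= 0.00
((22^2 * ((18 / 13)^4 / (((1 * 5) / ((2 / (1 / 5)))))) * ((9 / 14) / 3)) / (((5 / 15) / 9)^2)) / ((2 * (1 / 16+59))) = 32923832832 / 6997445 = 4705.12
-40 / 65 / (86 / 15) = -60 / 559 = -0.11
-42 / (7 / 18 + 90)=-756 / 1627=-0.46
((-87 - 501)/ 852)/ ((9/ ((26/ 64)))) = -637/ 20448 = -0.03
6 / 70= 3 / 35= 0.09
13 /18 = 0.72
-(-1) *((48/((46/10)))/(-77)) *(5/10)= -120/1771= -0.07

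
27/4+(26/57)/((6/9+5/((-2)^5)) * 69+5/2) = 1860901/275196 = 6.76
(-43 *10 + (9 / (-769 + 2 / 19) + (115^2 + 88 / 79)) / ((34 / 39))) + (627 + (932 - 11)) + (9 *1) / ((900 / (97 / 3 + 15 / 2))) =191759073031193 / 11771932200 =16289.52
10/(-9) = -10/9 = -1.11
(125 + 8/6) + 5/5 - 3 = 373/3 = 124.33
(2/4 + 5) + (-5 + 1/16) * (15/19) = 487/304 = 1.60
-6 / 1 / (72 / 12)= -1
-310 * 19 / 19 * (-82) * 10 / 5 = 50840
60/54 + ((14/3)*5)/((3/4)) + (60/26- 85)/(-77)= 299965/9009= 33.30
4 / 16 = 1 / 4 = 0.25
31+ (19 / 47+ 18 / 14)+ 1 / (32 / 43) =34.03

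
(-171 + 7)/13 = -164/13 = -12.62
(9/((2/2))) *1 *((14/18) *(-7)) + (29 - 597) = -617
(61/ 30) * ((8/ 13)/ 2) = 122/ 195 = 0.63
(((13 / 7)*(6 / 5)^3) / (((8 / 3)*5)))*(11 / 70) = 11583 / 306250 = 0.04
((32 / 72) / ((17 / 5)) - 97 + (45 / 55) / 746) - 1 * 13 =-137941483 / 1255518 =-109.87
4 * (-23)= -92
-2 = -2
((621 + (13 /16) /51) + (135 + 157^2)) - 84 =20661949 /816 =25321.02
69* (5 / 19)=345 / 19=18.16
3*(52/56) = 39/14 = 2.79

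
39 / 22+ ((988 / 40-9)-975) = -52664 / 55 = -957.53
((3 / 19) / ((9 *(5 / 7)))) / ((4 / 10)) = 7 / 114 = 0.06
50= 50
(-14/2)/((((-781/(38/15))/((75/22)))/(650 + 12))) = 440230/8591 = 51.24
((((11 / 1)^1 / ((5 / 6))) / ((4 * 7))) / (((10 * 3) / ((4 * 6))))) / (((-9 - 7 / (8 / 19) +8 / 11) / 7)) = -5808 / 54775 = -0.11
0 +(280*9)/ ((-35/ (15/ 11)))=-98.18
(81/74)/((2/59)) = 4779/148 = 32.29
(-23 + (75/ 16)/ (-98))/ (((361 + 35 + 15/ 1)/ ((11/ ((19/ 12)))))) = -0.39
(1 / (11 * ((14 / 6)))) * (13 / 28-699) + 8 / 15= -862907 / 32340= -26.68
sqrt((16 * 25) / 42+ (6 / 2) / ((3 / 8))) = 4 * sqrt(483) / 21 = 4.19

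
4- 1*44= -40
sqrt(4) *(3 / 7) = 6 / 7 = 0.86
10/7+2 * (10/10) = 24/7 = 3.43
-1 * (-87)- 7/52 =4517/52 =86.87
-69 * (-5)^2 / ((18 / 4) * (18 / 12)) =-2300 / 9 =-255.56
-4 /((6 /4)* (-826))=4 /1239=0.00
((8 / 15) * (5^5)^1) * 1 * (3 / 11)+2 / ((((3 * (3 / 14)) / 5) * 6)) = 135770 / 297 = 457.14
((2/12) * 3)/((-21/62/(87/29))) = -31/7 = -4.43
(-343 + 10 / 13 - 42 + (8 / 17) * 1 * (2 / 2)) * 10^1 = -848110 / 221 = -3837.60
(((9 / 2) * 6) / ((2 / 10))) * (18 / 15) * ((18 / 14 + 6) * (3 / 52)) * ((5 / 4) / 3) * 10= 103275 / 364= 283.72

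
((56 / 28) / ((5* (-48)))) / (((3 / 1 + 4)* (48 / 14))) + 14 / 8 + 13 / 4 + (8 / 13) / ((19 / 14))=3879113 / 711360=5.45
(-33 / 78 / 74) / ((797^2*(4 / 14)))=-77 / 2444284232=-0.00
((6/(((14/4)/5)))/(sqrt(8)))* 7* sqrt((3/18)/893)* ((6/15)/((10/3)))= 0.03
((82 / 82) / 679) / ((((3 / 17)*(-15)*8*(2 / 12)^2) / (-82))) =697 / 3395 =0.21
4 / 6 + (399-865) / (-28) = 727 / 42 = 17.31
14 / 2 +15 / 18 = 47 / 6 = 7.83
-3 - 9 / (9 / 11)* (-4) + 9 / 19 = 788 / 19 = 41.47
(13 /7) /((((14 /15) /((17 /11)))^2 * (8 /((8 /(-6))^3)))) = -187850 /124509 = -1.51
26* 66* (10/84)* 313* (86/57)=38492740/399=96473.03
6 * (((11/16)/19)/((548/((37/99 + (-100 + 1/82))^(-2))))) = 543690873/13617694806896536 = 0.00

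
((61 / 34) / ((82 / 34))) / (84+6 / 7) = 427 / 48708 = 0.01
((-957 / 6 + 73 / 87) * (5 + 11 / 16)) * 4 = -2512237 / 696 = -3609.54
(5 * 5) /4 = 25 /4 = 6.25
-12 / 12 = -1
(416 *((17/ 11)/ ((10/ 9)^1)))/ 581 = 1.00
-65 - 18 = -83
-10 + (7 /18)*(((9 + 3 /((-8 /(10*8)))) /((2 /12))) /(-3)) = 19 /3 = 6.33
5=5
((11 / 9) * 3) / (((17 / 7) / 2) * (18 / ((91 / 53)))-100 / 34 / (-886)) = 4797247 / 16659492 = 0.29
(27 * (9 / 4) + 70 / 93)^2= 523448641 / 138384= 3782.58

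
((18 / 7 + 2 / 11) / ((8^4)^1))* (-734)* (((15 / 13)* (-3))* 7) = 875295 / 73216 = 11.95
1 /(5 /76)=76 /5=15.20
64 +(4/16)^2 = 1025/16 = 64.06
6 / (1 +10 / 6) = 9 / 4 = 2.25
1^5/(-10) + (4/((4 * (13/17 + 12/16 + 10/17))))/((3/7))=4331/4290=1.01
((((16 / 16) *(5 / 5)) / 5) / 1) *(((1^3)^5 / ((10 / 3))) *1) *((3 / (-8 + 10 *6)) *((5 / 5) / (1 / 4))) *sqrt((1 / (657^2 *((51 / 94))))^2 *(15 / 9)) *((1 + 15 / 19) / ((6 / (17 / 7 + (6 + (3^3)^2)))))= 242614 *sqrt(15) / 55974084075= 0.00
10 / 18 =5 / 9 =0.56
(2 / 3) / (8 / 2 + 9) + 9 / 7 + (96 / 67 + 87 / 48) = 1341047 / 292656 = 4.58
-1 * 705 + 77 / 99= -6338 / 9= -704.22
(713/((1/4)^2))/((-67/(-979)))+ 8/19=212200744/1273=166693.44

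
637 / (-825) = -637 / 825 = -0.77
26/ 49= 0.53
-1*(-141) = 141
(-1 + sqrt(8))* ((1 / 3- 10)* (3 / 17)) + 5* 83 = 7084 / 17- 58* sqrt(2) / 17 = 411.88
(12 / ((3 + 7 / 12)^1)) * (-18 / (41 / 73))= -107.33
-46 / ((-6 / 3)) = 23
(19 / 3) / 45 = 19 / 135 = 0.14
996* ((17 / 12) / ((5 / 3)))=4233 / 5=846.60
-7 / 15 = -0.47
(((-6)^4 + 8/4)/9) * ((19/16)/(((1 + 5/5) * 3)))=12331/432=28.54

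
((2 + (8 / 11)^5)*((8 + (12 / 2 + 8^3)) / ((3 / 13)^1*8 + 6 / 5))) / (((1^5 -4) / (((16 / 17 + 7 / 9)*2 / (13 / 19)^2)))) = -9845674548700 / 10570904487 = -931.39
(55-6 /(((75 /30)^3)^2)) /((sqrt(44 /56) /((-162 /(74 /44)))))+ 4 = 4-278313084 * sqrt(154) /578125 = -5970.10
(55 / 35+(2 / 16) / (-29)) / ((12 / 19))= 48355 / 19488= 2.48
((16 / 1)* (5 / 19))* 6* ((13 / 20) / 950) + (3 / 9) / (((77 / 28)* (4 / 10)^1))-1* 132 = -39217502 / 297825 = -131.68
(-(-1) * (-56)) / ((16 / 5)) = -35 / 2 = -17.50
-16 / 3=-5.33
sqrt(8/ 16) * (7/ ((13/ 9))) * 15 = 945 * sqrt(2)/ 26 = 51.40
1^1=1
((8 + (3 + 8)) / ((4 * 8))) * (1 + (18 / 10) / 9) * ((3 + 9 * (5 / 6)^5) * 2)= 108623 / 11520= 9.43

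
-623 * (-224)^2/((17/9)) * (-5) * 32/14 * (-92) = -295805583360/17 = -17400328432.94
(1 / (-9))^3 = -1 / 729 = -0.00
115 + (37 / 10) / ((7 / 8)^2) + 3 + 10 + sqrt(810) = 9 * sqrt(10) + 32544 / 245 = 161.29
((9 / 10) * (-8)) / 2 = -18 / 5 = -3.60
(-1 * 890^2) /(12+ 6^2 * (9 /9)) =-198025 /12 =-16502.08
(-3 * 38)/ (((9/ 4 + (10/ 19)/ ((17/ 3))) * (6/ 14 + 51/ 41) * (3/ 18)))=-1761319/ 10090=-174.56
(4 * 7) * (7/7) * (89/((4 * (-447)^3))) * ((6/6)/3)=-623/267943869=-0.00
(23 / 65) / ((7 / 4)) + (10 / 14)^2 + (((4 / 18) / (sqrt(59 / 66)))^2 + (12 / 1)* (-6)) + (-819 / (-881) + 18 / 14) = -308501516873 / 4469934105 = -69.02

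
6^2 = 36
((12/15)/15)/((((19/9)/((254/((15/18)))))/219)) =4005072/2375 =1686.35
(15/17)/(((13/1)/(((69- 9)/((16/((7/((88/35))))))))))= 55125/77792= 0.71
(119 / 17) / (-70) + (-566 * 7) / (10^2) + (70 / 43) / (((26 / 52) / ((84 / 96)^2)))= -640309 / 17200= -37.23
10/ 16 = 5/ 8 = 0.62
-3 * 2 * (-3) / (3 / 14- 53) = -252 / 739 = -0.34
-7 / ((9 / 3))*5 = -35 / 3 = -11.67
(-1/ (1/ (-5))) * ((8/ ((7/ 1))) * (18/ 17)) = 720/ 119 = 6.05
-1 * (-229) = 229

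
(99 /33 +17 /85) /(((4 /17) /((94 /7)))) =6392 /35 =182.63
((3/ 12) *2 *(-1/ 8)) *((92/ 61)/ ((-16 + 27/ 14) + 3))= 161/ 18910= 0.01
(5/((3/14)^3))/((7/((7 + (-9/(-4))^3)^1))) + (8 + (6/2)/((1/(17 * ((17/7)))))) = 2217923/1512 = 1466.88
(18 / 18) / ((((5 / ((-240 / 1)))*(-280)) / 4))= 24 / 35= 0.69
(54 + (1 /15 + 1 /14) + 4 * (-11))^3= 9649992689 /9261000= 1042.00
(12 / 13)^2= 144 / 169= 0.85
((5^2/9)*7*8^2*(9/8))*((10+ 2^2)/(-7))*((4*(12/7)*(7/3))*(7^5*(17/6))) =-6400105600/3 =-2133368533.33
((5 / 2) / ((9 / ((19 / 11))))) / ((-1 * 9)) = -95 / 1782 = -0.05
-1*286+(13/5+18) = -265.40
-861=-861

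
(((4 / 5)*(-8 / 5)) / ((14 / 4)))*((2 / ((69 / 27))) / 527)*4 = -0.00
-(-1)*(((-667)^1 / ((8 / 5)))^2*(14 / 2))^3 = 471920832795365743234375 / 262144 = 1800235110455954525.89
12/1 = 12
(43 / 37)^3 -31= -1490736 / 50653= -29.43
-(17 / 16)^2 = -1.13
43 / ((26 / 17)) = 28.12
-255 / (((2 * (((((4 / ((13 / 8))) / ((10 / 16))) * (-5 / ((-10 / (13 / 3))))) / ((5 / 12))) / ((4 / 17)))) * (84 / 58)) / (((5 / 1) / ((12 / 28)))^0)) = -3625 / 3584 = -1.01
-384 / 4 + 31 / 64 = -6113 / 64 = -95.52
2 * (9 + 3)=24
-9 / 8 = -1.12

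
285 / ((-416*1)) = -285 / 416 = -0.69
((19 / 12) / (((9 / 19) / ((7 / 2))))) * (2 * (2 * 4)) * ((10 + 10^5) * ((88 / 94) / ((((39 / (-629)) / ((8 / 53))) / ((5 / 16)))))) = -34972122862600 / 2623023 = -13332754.94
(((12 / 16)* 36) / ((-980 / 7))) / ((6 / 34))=-153 / 140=-1.09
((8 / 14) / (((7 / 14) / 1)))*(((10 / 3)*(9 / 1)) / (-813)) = -80 / 1897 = -0.04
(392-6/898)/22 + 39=561247/9878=56.82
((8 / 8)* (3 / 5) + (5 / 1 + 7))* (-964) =-60732 / 5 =-12146.40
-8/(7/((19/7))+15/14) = -2128/971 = -2.19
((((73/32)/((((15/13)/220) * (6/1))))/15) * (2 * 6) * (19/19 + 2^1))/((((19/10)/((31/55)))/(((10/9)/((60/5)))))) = 29419/6156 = 4.78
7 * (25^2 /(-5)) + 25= -850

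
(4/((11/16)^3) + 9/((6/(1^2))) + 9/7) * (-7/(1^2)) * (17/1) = -4781845/2662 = -1796.34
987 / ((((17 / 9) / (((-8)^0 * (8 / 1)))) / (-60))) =-4263840 / 17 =-250814.12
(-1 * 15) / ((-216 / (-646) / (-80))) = 3588.89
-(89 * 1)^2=-7921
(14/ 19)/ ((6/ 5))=35/ 57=0.61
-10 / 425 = -2 / 85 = -0.02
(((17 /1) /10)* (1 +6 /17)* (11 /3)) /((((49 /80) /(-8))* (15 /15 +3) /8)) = -32384 /147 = -220.30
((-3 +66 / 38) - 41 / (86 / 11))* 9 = -95697 / 1634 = -58.57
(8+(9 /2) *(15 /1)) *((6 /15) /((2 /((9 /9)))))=151 /10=15.10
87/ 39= 29/ 13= 2.23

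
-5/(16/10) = -25/8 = -3.12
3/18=1/6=0.17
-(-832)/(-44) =-208/11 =-18.91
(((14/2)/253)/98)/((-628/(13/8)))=-13/17795008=-0.00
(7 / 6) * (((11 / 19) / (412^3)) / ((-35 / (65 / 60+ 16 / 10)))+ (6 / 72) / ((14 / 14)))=77510767943 / 797253619200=0.10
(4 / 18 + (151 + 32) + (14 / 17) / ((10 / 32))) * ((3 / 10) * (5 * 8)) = 568724 / 255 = 2230.29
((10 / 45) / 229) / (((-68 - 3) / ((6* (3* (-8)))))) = 32 / 16259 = 0.00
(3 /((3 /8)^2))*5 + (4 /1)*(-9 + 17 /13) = 2960 /39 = 75.90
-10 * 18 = -180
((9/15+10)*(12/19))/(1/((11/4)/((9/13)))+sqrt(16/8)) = -1637064/1881095+6502782*sqrt(2)/1881095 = 4.02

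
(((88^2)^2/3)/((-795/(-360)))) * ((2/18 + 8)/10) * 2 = 35022209024/2385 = 14684364.37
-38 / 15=-2.53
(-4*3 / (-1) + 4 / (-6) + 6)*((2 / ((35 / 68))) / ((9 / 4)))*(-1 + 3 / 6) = -14144 / 945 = -14.97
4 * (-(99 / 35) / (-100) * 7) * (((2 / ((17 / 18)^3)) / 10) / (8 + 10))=32076 / 3070625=0.01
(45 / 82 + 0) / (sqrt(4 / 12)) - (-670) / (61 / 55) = 45 *sqrt(3) / 82 + 36850 / 61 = 605.05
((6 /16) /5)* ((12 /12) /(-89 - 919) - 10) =-10081 /13440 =-0.75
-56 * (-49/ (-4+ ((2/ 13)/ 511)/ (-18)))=-164055528/ 239149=-686.00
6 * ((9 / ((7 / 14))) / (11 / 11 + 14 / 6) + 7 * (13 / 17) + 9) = 10074 / 85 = 118.52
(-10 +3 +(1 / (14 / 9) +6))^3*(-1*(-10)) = -625 / 1372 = -0.46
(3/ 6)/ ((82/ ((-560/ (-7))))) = 20/ 41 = 0.49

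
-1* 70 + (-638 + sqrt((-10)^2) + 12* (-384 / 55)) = -42998 / 55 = -781.78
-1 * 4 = -4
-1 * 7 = -7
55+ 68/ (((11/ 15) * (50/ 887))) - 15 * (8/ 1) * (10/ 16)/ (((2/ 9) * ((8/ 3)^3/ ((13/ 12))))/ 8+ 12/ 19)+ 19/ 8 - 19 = 1616.26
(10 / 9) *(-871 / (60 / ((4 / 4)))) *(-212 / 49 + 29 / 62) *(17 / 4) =173582461 / 656208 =264.52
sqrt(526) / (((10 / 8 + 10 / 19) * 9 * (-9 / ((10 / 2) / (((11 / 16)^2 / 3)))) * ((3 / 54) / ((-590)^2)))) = -13545267200 * sqrt(526) / 9801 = -31696408.80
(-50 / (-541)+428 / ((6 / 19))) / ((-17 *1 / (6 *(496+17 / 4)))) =-239312.38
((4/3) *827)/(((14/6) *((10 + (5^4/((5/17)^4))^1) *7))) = 3308/4093019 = 0.00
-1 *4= -4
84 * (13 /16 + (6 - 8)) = -399 /4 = -99.75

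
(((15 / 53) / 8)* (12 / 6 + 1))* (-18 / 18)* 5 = -225 / 424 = -0.53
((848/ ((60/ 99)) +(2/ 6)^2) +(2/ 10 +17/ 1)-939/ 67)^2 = 17880432132676/ 9090225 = 1966995.55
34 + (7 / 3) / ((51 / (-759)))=-37 / 51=-0.73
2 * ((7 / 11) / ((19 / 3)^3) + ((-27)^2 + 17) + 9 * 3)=116644532 / 75449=1546.01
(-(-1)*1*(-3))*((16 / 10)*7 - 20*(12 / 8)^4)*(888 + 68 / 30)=12025277 / 50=240505.54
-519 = -519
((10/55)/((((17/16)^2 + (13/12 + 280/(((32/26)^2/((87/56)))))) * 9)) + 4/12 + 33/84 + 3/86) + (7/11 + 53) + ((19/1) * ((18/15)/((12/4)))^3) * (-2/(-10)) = 75388796966479/1379718532500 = 54.64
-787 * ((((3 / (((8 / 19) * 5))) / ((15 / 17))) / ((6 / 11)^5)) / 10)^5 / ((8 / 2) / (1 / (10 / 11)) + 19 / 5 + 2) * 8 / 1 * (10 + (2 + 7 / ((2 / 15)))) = -18018484.82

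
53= 53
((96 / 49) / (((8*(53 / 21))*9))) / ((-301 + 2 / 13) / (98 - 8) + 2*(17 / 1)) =4680 / 13307399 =0.00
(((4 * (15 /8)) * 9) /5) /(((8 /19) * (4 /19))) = 9747 /64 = 152.30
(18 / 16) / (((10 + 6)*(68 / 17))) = 9 / 512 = 0.02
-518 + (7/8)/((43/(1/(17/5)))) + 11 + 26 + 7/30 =-42172327/87720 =-480.76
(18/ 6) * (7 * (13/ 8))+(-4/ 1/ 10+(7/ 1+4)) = 1789/ 40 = 44.72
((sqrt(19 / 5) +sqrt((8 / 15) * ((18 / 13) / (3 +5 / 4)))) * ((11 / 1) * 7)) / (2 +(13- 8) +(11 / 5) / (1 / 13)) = 308 * sqrt(3315) / 19669 +77 * sqrt(95) / 178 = 5.12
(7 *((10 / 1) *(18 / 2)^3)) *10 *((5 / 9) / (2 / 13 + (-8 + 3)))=-58500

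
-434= -434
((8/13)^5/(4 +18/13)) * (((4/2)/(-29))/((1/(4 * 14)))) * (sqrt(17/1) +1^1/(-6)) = 131072/12424035-262144 * sqrt(17)/4141345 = -0.25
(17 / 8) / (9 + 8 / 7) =119 / 568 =0.21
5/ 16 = 0.31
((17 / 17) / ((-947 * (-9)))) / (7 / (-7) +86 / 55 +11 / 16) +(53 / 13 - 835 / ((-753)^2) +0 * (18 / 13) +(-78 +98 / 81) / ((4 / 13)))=-245.49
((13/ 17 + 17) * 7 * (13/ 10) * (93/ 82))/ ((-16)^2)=1277913/ 1784320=0.72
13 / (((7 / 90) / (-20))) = -23400 / 7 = -3342.86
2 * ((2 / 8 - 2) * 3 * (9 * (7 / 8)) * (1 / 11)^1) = -1323 / 176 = -7.52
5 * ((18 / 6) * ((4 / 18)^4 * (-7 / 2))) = -280 / 2187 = -0.13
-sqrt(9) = -3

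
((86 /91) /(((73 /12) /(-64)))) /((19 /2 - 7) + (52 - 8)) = -44032 /205933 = -0.21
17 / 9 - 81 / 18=-47 / 18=-2.61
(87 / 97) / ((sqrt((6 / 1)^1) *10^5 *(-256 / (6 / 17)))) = -87 *sqrt(6) / 42214400000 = -0.00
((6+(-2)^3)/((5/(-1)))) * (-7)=-14/5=-2.80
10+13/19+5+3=355/19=18.68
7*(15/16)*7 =735/16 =45.94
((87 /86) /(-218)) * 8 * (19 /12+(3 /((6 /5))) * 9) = -8381 /9374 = -0.89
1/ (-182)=-1/ 182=-0.01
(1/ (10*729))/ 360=1/ 2624400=0.00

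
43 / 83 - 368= -367.48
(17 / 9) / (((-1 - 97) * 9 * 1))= -17 / 7938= -0.00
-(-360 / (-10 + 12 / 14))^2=-1550.39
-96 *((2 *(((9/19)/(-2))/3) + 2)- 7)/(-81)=-6.11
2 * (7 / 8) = 7 / 4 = 1.75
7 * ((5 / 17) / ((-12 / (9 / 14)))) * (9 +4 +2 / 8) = -795 / 544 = -1.46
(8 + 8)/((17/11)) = 176/17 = 10.35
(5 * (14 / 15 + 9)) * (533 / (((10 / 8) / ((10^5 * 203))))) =1289732080000 / 3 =429910693333.33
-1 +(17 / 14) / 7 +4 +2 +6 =11.17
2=2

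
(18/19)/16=9/152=0.06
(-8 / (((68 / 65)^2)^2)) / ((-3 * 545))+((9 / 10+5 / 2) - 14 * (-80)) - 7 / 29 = 142332505088477 / 126724742880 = 1123.16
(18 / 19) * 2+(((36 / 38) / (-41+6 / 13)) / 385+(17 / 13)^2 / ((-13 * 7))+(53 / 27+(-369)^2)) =31137500187170389 / 228675041595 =136164.84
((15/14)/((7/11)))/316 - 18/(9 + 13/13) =-277887/154840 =-1.79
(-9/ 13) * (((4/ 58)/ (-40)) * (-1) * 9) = -81/ 7540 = -0.01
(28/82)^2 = 196/1681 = 0.12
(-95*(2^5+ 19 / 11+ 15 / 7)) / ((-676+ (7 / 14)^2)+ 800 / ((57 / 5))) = 59824920 / 10631467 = 5.63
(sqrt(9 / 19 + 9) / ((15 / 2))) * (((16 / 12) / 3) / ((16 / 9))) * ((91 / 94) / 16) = 91 * sqrt(95) / 142880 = 0.01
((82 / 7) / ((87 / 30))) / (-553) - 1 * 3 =-337597 / 112259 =-3.01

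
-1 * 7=-7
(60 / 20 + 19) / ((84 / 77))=121 / 6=20.17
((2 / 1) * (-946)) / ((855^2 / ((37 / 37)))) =-0.00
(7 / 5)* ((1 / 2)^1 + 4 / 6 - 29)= -1169 / 30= -38.97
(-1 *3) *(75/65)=-45/13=-3.46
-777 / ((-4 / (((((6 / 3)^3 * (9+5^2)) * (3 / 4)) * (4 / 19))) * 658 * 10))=5661 / 4465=1.27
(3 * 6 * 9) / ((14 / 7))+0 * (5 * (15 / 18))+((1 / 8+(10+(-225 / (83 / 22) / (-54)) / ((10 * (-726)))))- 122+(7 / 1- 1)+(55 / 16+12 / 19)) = -51972905 / 2497968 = -20.81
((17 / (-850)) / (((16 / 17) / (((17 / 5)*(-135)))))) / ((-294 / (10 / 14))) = -2601 / 109760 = -0.02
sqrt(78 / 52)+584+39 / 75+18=sqrt(6) / 2+15063 / 25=603.74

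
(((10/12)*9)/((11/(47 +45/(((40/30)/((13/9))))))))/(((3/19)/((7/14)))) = 36385/176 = 206.73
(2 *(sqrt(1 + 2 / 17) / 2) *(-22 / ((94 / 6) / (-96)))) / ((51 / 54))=114048 *sqrt(323) / 13583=150.90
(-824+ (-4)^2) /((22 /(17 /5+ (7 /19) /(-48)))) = -1562369 /12540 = -124.59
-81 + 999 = 918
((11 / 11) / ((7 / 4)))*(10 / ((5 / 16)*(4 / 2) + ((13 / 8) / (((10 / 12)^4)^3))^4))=1136868377216160297393798828125000000 / 8767336311108200527960097482579830269411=0.00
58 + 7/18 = 1051/18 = 58.39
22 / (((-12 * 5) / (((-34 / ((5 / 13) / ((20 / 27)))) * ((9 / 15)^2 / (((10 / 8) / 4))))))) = 155584 / 5625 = 27.66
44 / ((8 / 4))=22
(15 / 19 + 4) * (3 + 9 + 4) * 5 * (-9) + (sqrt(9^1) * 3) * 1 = -65349 / 19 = -3439.42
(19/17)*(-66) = -1254/17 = -73.76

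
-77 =-77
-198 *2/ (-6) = 66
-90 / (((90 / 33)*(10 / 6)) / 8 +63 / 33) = -3960 / 109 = -36.33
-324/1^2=-324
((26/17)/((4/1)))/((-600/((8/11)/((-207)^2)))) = -13/1201914450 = -0.00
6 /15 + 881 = 4407 /5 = 881.40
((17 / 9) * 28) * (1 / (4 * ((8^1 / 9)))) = 119 / 8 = 14.88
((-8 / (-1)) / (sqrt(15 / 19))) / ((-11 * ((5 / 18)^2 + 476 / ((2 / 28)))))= -864 * sqrt(285) / 118753855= -0.00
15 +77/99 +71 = 781/9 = 86.78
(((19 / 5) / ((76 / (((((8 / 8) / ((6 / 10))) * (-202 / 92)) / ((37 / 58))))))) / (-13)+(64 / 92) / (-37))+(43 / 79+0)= 5742715 / 10487724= 0.55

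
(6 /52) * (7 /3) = 7 /26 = 0.27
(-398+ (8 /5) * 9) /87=-1918 /435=-4.41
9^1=9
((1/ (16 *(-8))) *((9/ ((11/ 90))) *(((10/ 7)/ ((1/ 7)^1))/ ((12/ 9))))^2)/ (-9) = 264.76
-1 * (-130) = 130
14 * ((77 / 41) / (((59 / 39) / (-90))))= -3783780 / 2419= -1564.19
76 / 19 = 4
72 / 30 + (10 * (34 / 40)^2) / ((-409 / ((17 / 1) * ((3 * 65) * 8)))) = -953127 / 2045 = -466.08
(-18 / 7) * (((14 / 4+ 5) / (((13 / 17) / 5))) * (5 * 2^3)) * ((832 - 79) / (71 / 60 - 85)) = 23502636000 / 457639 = 51356.28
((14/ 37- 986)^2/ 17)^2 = 3265450053.98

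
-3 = -3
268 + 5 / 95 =5093 / 19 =268.05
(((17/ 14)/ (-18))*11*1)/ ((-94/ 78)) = 2431/ 3948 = 0.62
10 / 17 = 0.59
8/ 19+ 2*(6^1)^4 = 49256/ 19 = 2592.42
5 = 5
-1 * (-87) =87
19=19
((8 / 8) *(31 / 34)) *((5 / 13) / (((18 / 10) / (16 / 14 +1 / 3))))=24025 / 83538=0.29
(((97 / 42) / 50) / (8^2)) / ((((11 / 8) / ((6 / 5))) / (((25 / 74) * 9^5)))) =5727753 / 455840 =12.57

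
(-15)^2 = 225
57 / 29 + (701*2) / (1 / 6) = 244005 / 29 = 8413.97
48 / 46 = 24 / 23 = 1.04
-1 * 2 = -2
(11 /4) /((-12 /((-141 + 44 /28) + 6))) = 30.58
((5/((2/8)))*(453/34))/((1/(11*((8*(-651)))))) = -259514640/17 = -15265567.06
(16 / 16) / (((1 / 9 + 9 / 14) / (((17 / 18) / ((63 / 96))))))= 544 / 285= 1.91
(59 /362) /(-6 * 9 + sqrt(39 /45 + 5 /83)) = -1983285 /656897146 -59 * sqrt(1436730) /1313794292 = -0.00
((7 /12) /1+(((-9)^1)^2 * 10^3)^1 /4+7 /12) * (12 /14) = 121507 /7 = 17358.14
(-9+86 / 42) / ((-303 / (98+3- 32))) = 1.58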